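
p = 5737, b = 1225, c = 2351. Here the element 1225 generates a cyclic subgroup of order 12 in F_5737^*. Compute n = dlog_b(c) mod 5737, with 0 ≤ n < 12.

Successive powers of 1225 modulo 5737:
  1225^0=1  1225^1=1225  1225^2=3268  1225^3=4611  1225^4=3267  1225^5=3386
  1225^6=5736  1225^7=4512  1225^8=2469  1225^9=1126  1225^10=2470  1225^11=2351
So 1225^11 ≡ 2351 (mod 5737), giving n = 11.

11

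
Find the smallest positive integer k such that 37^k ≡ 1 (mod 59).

58

The order of 37 must divide p − 1 = 58 = 2 · 29.
Divisors: 1, 2, 29, 58.
Check each in increasing order: 37^1 ≡ 37;  37^2 ≡ 12;  37^29 ≡ 58;  37^58 ≡ 1.
Smallest exponent giving 1 is 58.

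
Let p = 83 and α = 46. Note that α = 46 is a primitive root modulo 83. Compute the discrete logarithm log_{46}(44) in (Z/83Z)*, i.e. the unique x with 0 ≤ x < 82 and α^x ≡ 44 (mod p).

30

Successive powers of 46 modulo 83:
  46^0=1  46^1=46  46^2=41  46^3=60  46^4=21  46^5=53
  46^6=31  46^7=15  46^8=26  46^9=34  46^10=70  46^11=66
  46^12=48  46^13=50  46^14=59  46^15=58  46^16=12  46^17=54
  46^18=77  46^19=56  46^20=3  46^21=55  46^22=40  46^23=14
  46^24=63  46^25=76  46^26=10  46^27=45  46^28=78  46^29=19
  46^30=44
So 46^30 ≡ 44 (mod 83), giving x = 30.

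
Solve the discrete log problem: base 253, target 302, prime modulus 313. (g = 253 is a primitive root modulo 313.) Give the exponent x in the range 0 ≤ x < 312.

Baby-step giant-step with m = ceil(sqrt(312)) = 18.
Baby table (253^j mod 313 for j=0..17):
  0:1  1:253  2:157  3:283  4:235  5:298  6:274  7:149
  8:137  9:231  10:225  11:272  12:269  13:136  14:291  15:68
  16:302  17:34
Giant step factor: 253^(-18) ≡ 199 (mod 313).
Scan 302·199^i mod 313 for i = 0, 1, …:
  i=0: 302
Match at i=0, j=16: x = 0·18 + 16 = 16.

16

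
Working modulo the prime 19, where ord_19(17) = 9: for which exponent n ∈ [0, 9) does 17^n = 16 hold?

4

Successive powers of 17 modulo 19:
  17^0=1  17^1=17  17^2=4  17^3=11  17^4=16
So 17^4 ≡ 16 (mod 19), giving n = 4.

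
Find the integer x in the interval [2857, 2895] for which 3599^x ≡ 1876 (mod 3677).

Compute 3599^2857 mod 3677 = 3177, then multiply by 3599 repeatedly:
  3599^2857=3177  3599^2858=2230  3599^2859=2556  3599^2860=2867  3599^2861=671
  3599^2862=2817  3599^2863=894  3599^2864=131  3599^2865=813  3599^2866=2772
  3599^2867=727  3599^2868=2126  3599^2869=3314  3599^2870=2575  3599^2871=1385
  3599^2872=2280  3599^2873=2333  3599^2874=1876
Found 1876 at exponent 2874.

2874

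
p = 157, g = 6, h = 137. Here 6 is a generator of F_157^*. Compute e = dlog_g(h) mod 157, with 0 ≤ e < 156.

31

Baby-step giant-step with m = ceil(sqrt(156)) = 13.
Baby table (6^j mod 157 for j=0..12):
  0:1  1:6  2:36  3:59  4:40  5:83  6:27  7:5
  8:30  9:23  10:138  11:43  12:101
Giant step factor: 6^(-13) ≡ 107 (mod 157).
Scan 137·107^i mod 157 for i = 0, 1, …:
  i=0: 137   i=1: 58   i=2: 83
Match at i=2, j=5: e = 2·13 + 5 = 31.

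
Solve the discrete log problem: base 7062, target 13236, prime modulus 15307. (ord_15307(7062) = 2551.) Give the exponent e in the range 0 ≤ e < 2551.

557

Baby-step giant-step with m = ceil(sqrt(2551)) = 51.
Baby table (7062^j mod 15307 for j=0..50):
  0:1  1:7062  2:1638  3:10771  4:4319  5:9234  6:2688  7:1976
  8:9835  9:6911  10:6766  11:8345  12:440  13:15266  14:1291  15:9377
  16:2292  17:6605  18:4081  19:12248  20:10826  21:10054  22:7482  23:13427
  24:9916  25:12574  26:1681  27:8297  28:13525  29:13177  30:4721  31:1056
  32:2963  33:37  34:1075  35:14685  36:545  37:6733  38:4904  39:7614
  40:11884  41:11834  42:10795  43:5430  44:2625  45:973  46:13790  47:1846
  48:10195  49:8269  50:14780
Giant step factor: 7062^(-51) ≡ 3596 (mod 15307).
Scan 13236·3596^i mod 15307 for i = 0, 1, …:
  i=0: 13236   i=1: 7193   i=2: 12505   i=3: 11321
  i=4: 9003   i=5: 483   i=6: 7177   i=7: 890
  i=8: 1277   i=9: 15299   i=10: 1846
Match at i=10, j=47: e = 10·51 + 47 = 557.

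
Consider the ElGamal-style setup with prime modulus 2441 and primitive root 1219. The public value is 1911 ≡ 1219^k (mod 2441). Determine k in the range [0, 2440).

Baby-step giant-step with m = ceil(sqrt(2440)) = 50.
Baby table (1219^j mod 2441 for j=0..49):
  0:1  1:1219  2:1833  3:912  4:1073  5:2052  6:1804  7:2176
  8:1618  9:14  10:2420  11:1252  12:563  13:376  14:1877  15:846
  16:1172  17:683  18:196  19:2147  20:441  21:559  22:382  23:1868
  24:2080  25:1762  26:2239  27:303  28:766  29:1292  30:503  31:466
  32:1742  33:2269  34:258  35:2054  36:1801  37:960  38:1001  39:2160
  40:1642  41:2419  42:33  43:1171  44:1905  45:804  46:1235  47:1809
  48:948  49:1019
Giant step factor: 1219^(-50) ≡ 1910 (mod 2441).
Scan 1911·1910^i mod 2441 for i = 0, 1, …:
  i=0: 1911   i=1: 715   i=2: 1131   i=3: 2366
  i=4: 769   i=5: 1749   i=6: 1302   i=7: 1882
  i=8: 1468   i=9: 1612     …   i=30: 1894
  i=31: 2419
Match at i=31, j=41: k = 31·50 + 41 = 1591.

1591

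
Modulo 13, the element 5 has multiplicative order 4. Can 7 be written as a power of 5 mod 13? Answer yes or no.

⟨5⟩ has order 4; its elements mod 13 are {1, 5, 8, 12}.
7 is not in this set.

no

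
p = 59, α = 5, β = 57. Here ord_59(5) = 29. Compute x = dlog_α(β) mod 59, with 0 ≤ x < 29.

5

Successive powers of 5 modulo 59:
  5^0=1  5^1=5  5^2=25  5^3=7  5^4=35  5^5=57
So 5^5 ≡ 57 (mod 59), giving x = 5.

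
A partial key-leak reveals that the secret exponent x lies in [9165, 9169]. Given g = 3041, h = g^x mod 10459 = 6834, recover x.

9168

Compute 3041^9165 mod 10459 = 3342, then multiply by 3041 repeatedly:
  3041^9165=3342  3041^9166=7333  3041^9167=1065  3041^9168=6834
Found 6834 at exponent 9168.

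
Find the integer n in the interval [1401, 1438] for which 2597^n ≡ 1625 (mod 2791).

1406

Compute 2597^1401 mod 2791 = 362, then multiply by 2597 repeatedly:
  2597^1401=362  2597^1402=2338  2597^1403=1361  2597^1404=1111  2597^1405=2164
  2597^1406=1625
Found 1625 at exponent 1406.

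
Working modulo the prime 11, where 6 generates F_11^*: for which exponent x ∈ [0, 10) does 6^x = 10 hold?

5

Successive powers of 6 modulo 11:
  6^0=1  6^1=6  6^2=3  6^3=7  6^4=9  6^5=10
So 6^5 ≡ 10 (mod 11), giving x = 5.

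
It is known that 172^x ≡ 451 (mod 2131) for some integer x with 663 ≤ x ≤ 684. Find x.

Compute 172^663 mod 2131 = 1526, then multiply by 172 repeatedly:
  172^663=1526  172^664=359  172^665=2080  172^666=1883  172^667=2095
  172^668=201  172^669=476  172^670=894  172^671=336  172^672=255
  172^673=1240  172^674=180  172^675=1126  172^676=1882  172^677=1923
  172^678=451
Found 451 at exponent 678.

678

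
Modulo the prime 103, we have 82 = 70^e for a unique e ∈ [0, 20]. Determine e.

4

Compute 70^0 mod 103 = 1, then multiply by 70 repeatedly:
  70^0=1  70^1=70  70^2=59  70^3=10  70^4=82
Found 82 at exponent 4.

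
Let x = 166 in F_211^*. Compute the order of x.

210

The order of 166 must divide p − 1 = 210 = 2 · 3 · 5 · 7.
Divisors: 1, 2, 3, 5, 6, 7, 10, 14, 15, 21, 30, 35, 42, 70, 105, 210.
Check each in increasing order: 166^1 ≡ 166;  166^2 ≡ 126;  166^3 ≡ 27;  166^5 ≡ 26;  166^6 ≡ 96;  166^7 ≡ 111;  166^10 ≡ 43;  166^14 ≡ 83;  166^15 ≡ 63;  166^21 ≡ 140;  166^30 ≡ 171;  166^35 ≡ 15;  166^42 ≡ 188;  166^70 ≡ 14;  166^105 ≡ 210;  166^210 ≡ 1.
Smallest exponent giving 1 is 210.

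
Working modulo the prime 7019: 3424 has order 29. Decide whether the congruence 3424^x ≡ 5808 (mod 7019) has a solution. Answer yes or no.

yes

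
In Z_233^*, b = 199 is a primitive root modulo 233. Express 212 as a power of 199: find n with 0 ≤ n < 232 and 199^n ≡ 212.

Baby-step giant-step with m = ceil(sqrt(232)) = 16.
Baby table (199^j mod 233 for j=0..15):
  0:1  1:199  2:224  3:73  4:81  5:42  6:203  7:88
  8:37  9:140  10:133  11:138  12:201  13:156  14:55  15:227
Giant step factor: 199^(-16) ≡ 8 (mod 233).
Scan 212·8^i mod 233 for i = 0, 1, …:
  i=0: 212   i=1: 65   i=2: 54   i=3: 199
Match at i=3, j=1: n = 3·16 + 1 = 49.

49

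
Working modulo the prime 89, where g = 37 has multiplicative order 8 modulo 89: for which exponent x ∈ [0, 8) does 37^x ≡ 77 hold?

7

Successive powers of 37 modulo 89:
  37^0=1  37^1=37  37^2=34  37^3=12  37^4=88  37^5=52
  37^6=55  37^7=77
So 37^7 ≡ 77 (mod 89), giving x = 7.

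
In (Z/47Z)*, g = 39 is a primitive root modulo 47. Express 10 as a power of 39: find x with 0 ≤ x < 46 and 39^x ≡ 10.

11

Baby-step giant-step with m = ceil(sqrt(46)) = 7.
Baby table (39^j mod 47 for j=0..6):
  0:1  1:39  2:17  3:5  4:7  5:38  6:25
Giant step factor: 39^(-7) ≡ 43 (mod 47).
Scan 10·43^i mod 47 for i = 0, 1, …:
  i=0: 10   i=1: 7
Match at i=1, j=4: x = 1·7 + 4 = 11.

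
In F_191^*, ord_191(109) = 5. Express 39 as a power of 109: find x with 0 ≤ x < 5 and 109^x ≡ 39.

Successive powers of 109 modulo 191:
  109^0=1  109^1=109  109^2=39
So 109^2 ≡ 39 (mod 191), giving x = 2.

2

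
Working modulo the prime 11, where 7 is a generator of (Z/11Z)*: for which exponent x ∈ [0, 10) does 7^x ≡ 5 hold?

2

Successive powers of 7 modulo 11:
  7^0=1  7^1=7  7^2=5
So 7^2 ≡ 5 (mod 11), giving x = 2.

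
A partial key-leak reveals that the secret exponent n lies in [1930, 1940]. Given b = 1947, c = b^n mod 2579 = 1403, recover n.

Compute 1947^1930 mod 2579 = 465, then multiply by 1947 repeatedly:
  1947^1930=465  1947^1931=126  1947^1932=317  1947^1933=818  1947^1934=1403
Found 1403 at exponent 1934.

1934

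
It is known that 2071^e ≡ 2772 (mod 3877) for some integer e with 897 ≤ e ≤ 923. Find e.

Compute 2071^897 mod 3877 = 2747, then multiply by 2071 repeatedly:
  2071^897=2747  2071^898=1478  2071^899=1985  2071^900=1315  2071^901=1711
  2071^902=3780  2071^903=717  2071^904=16  2071^905=2120  2071^906=1756
  2071^907=50  2071^908=2748  2071^909=3549  2071^910=3064  2071^911=2772
Found 2772 at exponent 911.

911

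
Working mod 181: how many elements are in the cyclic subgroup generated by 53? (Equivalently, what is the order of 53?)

180

The order of 53 must divide p − 1 = 180 = 2^2 · 3^2 · 5.
Divisors: 1, 2, 3, 4, 5, 6, 9, 10, 12, 15, 18, 20, 30, 36, 45, 60, 90, 180.
Check each in increasing order: 53^1 ≡ 53;  53^2 ≡ 94;  53^3 ≡ 95;  53^4 ≡ 148;  53^5 ≡ 61;  53^6 ≡ 156;  53^9 ≡ 159;  53^10 ≡ 101;  53^12 ≡ 82;  53^15 ≡ 7;  53^18 ≡ 122;  53^20 ≡ 65;  53^30 ≡ 49;  53^36 ≡ 42;  53^45 ≡ 162;  53^60 ≡ 48;  53^90 ≡ 180;  53^180 ≡ 1.
Smallest exponent giving 1 is 180.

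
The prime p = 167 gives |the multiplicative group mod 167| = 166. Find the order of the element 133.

The order of 133 must divide p − 1 = 166 = 2 · 83.
Divisors: 1, 2, 83, 166.
Check each in increasing order: 133^1 ≡ 133;  133^2 ≡ 154;  133^83 ≡ 1.
Smallest exponent giving 1 is 83.

83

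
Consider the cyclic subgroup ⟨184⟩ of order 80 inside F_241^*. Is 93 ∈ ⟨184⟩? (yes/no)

yes

93 ∈ ⟨184⟩ iff 93^80 ≡ 1 (mod 241), since |⟨184⟩| = 80.
93^80 mod 241 = 1.
Since 1 = 1, 93 lies in the subgroup.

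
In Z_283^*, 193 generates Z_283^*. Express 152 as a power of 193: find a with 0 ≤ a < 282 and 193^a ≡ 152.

132

Baby-step giant-step with m = ceil(sqrt(282)) = 17.
Baby table (193^j mod 283 for j=0..16):
  0:1  1:193  2:176  3:8  4:129  5:276  6:64  7:183
  8:227  9:229  10:49  11:118  12:134  13:109  14:95  15:223
  16:23
Giant step factor: 193^(-17) ≡ 124 (mod 283).
Scan 152·124^i mod 283 for i = 0, 1, …:
  i=0: 152   i=1: 170   i=2: 138   i=3: 132
  i=4: 237   i=5: 239   i=6: 204   i=7: 109
Match at i=7, j=13: a = 7·17 + 13 = 132.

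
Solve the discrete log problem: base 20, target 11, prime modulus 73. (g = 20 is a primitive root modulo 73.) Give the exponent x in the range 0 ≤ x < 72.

71

Baby-step giant-step with m = ceil(sqrt(72)) = 9.
Baby table (20^j mod 73 for j=0..8):
  0:1  1:20  2:35  3:43  4:57  5:45  6:24  7:42
  8:37
Giant step factor: 20^(-9) ≡ 22 (mod 73).
Scan 11·22^i mod 73 for i = 0, 1, …:
  i=0: 11   i=1: 23   i=2: 68   i=3: 36
  i=4: 62   i=5: 50   i=6: 5   i=7: 37
Match at i=7, j=8: x = 7·9 + 8 = 71.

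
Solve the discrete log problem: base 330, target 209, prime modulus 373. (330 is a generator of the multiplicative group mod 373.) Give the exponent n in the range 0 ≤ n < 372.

136

Baby-step giant-step with m = ceil(sqrt(372)) = 20.
Baby table (330^j mod 373 for j=0..19):
  0:1  1:330  2:357  3:315  4:256  5:182  6:7  7:72
  8:261  9:340  10:300  11:155  12:49  13:131  14:335  15:142
  16:235  17:339  18:343  19:171
Giant step factor: 330^(-20) ≡ 251 (mod 373).
Scan 209·251^i mod 373 for i = 0, 1, …:
  i=0: 209   i=1: 239   i=2: 309   i=3: 348
  i=4: 66   i=5: 154   i=6: 235
Match at i=6, j=16: n = 6·20 + 16 = 136.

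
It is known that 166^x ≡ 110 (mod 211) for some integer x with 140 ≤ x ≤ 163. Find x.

Compute 166^140 mod 211 = 196, then multiply by 166 repeatedly:
  166^140=196  166^141=42  166^142=9  166^143=17  166^144=79
  166^145=32  166^146=37  166^147=23  166^148=20  166^149=155
  166^150=199  166^151=118  166^152=176  166^153=98  166^154=21
  166^155=110
Found 110 at exponent 155.

155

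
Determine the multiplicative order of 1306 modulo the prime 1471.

The order of 1306 must divide p − 1 = 1470 = 2 · 3 · 5 · 7^2.
Divisors: 1, 2, 3, 5, 6, 7, 10, 14, 15, 21, 30, 35, 42, 49, 70, 98, 105, 147, 210, 245, 294, 490, 735, 1470.
Check each in increasing order: 1306^1 ≡ 1306;  1306^2 ≡ 747;  1306^3 ≡ 309;  1306^5 ≡ 1347;  1306^6 ≡ 1337;  1306^7 ≡ 45;  1306^10 ≡ 666;  1306^14 ≡ 554;  1306^15 ≡ 1263;  1306^21 ≡ 1394;  1306^30 ≡ 605;  1306^35 ≡ 1.
Smallest exponent giving 1 is 35.

35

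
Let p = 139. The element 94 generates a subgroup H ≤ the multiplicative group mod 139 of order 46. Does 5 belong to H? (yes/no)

5 ∈ ⟨94⟩ iff 5^46 ≡ 1 (mod 139), since |⟨94⟩| = 46.
5^46 mod 139 = 42.
Since 42 ≠ 1, 5 does not lie in the subgroup.

no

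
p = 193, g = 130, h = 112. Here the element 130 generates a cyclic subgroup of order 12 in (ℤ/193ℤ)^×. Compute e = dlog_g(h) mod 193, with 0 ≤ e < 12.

9

Successive powers of 130 modulo 193:
  130^0=1  130^1=130  130^2=109  130^3=81  130^4=108  130^5=144
  130^6=192  130^7=63  130^8=84  130^9=112
So 130^9 ≡ 112 (mod 193), giving e = 9.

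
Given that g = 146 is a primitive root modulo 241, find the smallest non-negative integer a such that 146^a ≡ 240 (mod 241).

120

Baby-step giant-step with m = ceil(sqrt(240)) = 16.
Baby table (146^j mod 241 for j=0..15):
  0:1  1:146  2:108  3:103  4:96  5:38  6:5  7:7
  8:58  9:33  10:239  11:190  12:25  13:35  14:49  15:165
Giant step factor: 146^(-16) ≡ 24 (mod 241).
Scan 240·24^i mod 241 for i = 0, 1, …:
  i=0: 240   i=1: 217   i=2: 147   i=3: 154
  i=4: 81   i=5: 16   i=6: 143   i=7: 58
Match at i=7, j=8: a = 7·16 + 8 = 120.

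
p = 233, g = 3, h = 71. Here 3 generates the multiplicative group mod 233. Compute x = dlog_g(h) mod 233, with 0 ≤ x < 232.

192

Baby-step giant-step with m = ceil(sqrt(232)) = 16.
Baby table (3^j mod 233 for j=0..15):
  0:1  1:3  2:9  3:27  4:81  5:10  6:30  7:90
  8:37  9:111  10:100  11:67  12:201  13:137  14:178  15:68
Giant step factor: 3^(-16) ≡ 8 (mod 233).
Scan 71·8^i mod 233 for i = 0, 1, …:
  i=0: 71   i=1: 102   i=2: 117   i=3: 4
  i=4: 32   i=5: 23   i=6: 184   i=7: 74
  i=8: 126   i=9: 76   i=10: 142   i=11: 204
  i=12: 1
Match at i=12, j=0: x = 12·16 + 0 = 192.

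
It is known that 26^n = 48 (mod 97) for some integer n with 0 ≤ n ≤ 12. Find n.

10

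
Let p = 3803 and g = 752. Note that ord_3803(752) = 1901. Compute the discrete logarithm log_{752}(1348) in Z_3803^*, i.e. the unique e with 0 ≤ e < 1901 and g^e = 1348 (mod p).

268

Baby-step giant-step with m = ceil(sqrt(1901)) = 44.
Baby table (752^j mod 3803 for j=0..43):
  0:1  1:752  2:2660  3:3745  4:2020  5:1643  6:3364  7:733
  8:3584  9:2644  10:3122  11:1293  12:2571  13:1468  14:1066  15:3002
  16:2325  17:2823  18:822  19:2058  20:3598  21:1763  22:2332  23:481
  24:427  25:1652  26:2526  27:1855  28:3062  29:1809  30:2697  31:1145
  32:1562  33:3300  34:2044  35:676  36:2553  37:3144  38:2625  39:243
  40:192  41:3673  42:1118  43:273
Giant step factor: 752^(-44) ≡ 1671 (mod 3803).
Scan 1348·1671^i mod 3803 for i = 0, 1, …:
  i=0: 1348   i=1: 1132   i=2: 1481   i=3: 2801
  i=4: 2781   i=5: 3588   i=6: 2020
Match at i=6, j=4: e = 6·44 + 4 = 268.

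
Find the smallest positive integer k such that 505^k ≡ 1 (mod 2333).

The order of 505 must divide p − 1 = 2332 = 2^2 · 11 · 53.
Divisors: 1, 2, 4, 11, 22, 44, 53, 106, 212, 583, 1166, 2332.
Check each in increasing order: 505^1 ≡ 505;  505^2 ≡ 728;  505^4 ≡ 393;  505^11 ≡ 847;  505^22 ≡ 1178;  505^44 ≡ 1882;  505^53 ≡ 1068;  505^106 ≡ 2120;  505^212 ≡ 1042;  505^583 ≡ 1.
Smallest exponent giving 1 is 583.

583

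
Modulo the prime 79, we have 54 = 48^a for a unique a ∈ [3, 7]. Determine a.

5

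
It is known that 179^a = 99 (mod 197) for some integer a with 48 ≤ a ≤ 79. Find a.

71

Compute 179^48 mod 197 = 154, then multiply by 179 repeatedly:
  179^48=154  179^49=183  179^50=55  179^51=192  179^52=90
  179^53=153  179^54=4  179^55=125  179^56=114  179^57=115
  179^58=97  179^59=27  179^60=105  179^61=80  179^62=136
  179^63=113  179^64=133  179^65=167  179^66=146  179^67=130
  179^68=24  179^69=159  179^70=93  179^71=99
Found 99 at exponent 71.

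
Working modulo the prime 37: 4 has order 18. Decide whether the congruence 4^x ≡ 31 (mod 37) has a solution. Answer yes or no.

no

31 ∈ ⟨4⟩ iff 31^18 ≡ 1 (mod 37), since |⟨4⟩| = 18.
31^18 mod 37 = 36.
Since 36 ≠ 1, 31 does not lie in the subgroup.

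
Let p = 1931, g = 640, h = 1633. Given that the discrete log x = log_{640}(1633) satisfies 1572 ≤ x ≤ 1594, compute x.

1588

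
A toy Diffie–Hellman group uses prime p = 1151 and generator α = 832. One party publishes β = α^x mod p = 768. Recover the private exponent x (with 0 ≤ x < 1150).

382

Baby-step giant-step with m = ceil(sqrt(1150)) = 34.
Baby table (832^j mod 1151 for j=0..33):
  0:1  1:832  2:473  3:1045  4:435  5:506  6:877  7:1081
  8:461  9:269  10:514  11:627  12:261  13:764  14:296  15:1109
  16:737  17:852  18:999  19:146  20:617  21:1149  22:638  23:205
  24:212  25:281  26:139  27:548  28:140  29:229  30:613  31:123
  32:1048  33:629
Giant step factor: 832^(-34) ≡ 403 (mod 1151).
Scan 768·403^i mod 1151 for i = 0, 1, …:
  i=0: 768   i=1: 1036   i=2: 846   i=3: 242
  i=4: 842   i=5: 932   i=6: 370   i=7: 631
  i=8: 1073   i=9: 794   i=10: 4   i=11: 461
Match at i=11, j=8: x = 11·34 + 8 = 382.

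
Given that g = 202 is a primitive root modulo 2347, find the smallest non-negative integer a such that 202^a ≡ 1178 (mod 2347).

995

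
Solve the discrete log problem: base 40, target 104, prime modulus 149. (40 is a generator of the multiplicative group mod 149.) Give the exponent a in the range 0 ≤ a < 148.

60

Baby-step giant-step with m = ceil(sqrt(148)) = 13.
Baby table (40^j mod 149 for j=0..12):
  0:1  1:40  2:110  3:79  4:31  5:48  6:132  7:65
  8:67  9:147  10:69  11:78  12:140
Giant step factor: 40^(-13) ≡ 12 (mod 149).
Scan 104·12^i mod 149 for i = 0, 1, …:
  i=0: 104   i=1: 56   i=2: 76   i=3: 18
  i=4: 67
Match at i=4, j=8: a = 4·13 + 8 = 60.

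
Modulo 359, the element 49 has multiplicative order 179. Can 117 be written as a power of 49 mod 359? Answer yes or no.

no

117 ∈ ⟨49⟩ iff 117^179 ≡ 1 (mod 359), since |⟨49⟩| = 179.
117^179 mod 359 = 358.
Since 358 ≠ 1, 117 does not lie in the subgroup.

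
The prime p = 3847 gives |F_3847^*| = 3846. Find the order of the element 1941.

641

The order of 1941 must divide p − 1 = 3846 = 2 · 3 · 641.
Divisors: 1, 2, 3, 6, 641, 1282, 1923, 3846.
Check each in increasing order: 1941^1 ≡ 1941;  1941^2 ≡ 1268;  1941^3 ≡ 2955;  1941^6 ≡ 3182;  1941^641 ≡ 1.
Smallest exponent giving 1 is 641.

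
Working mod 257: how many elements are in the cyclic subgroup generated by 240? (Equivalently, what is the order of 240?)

The order of 240 must divide p − 1 = 256 = 2^8.
Divisors: 1, 2, 4, 8, 16, 32, 64, 128, 256.
Check each in increasing order: 240^1 ≡ 240;  240^2 ≡ 32;  240^4 ≡ 253;  240^8 ≡ 16;  240^16 ≡ 256;  240^32 ≡ 1.
Smallest exponent giving 1 is 32.

32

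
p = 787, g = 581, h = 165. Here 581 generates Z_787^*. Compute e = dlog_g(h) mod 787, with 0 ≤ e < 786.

Baby-step giant-step with m = ceil(sqrt(786)) = 29.
Baby table (581^j mod 787 for j=0..28):
  0:1  1:581  2:725  3:180  4:696  5:645  6:133  7:147
  8:411  9:330  10:489  11:2  12:375  13:663  14:360  15:605
  16:503  17:266  18:294  19:35  20:660  21:191  22:4  23:750
  24:539  25:720  26:423  27:219  28:532
Giant step factor: 581^(-29) ≡ 87 (mod 787).
Scan 165·87^i mod 787 for i = 0, 1, …:
  i=0: 165   i=1: 189   i=2: 703   i=3: 562
  i=4: 100   i=5: 43   i=6: 593   i=7: 436
  i=8: 156   i=9: 193     …   i=26: 70
  i=27: 581
Match at i=27, j=1: e = 27·29 + 1 = 784.

784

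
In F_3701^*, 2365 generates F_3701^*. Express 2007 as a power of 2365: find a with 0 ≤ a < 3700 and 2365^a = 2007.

Baby-step giant-step with m = ceil(sqrt(3700)) = 61.
Baby table (2365^j mod 3701 for j=0..60):
  0:1  1:2365  2:1014  3:3563  4:3019  5:706  6:539  7:1591
  8:2499  9:3339  10:2502  11:3032  12:1843  13:2618  14:3498  15:1035
  16:1414  17:2107  18:1509  19:1021  20:1613  21:2715  22:3441  23:3167
  24:2832  25:2571  26:3373  27:1490  28:498  29:852  30:1636  31:1595
  32:856  33:3694  34:1950  35:304  36:966  37:1073  38:2460  39:3629
  40:3667  41:1012  42:2534  43:991  44:982  45:1903  46:179  47:1421
  48:157  49:1205  50:55  51:540  52:255  53:3513  54:3201  55:1820
  56:37  57:2382  58:508  59:2296  60:673
Giant step factor: 2365^(-61) ≡ 241 (mod 3701).
Scan 2007·241^i mod 3701 for i = 0, 1, …:
  i=0: 2007   i=1: 2557   i=2: 1871   i=3: 3090
  i=4: 789   i=5: 1398   i=6: 127   i=7: 999
  i=8: 194   i=9: 2342     …   i=40: 5
  i=41: 1205
Match at i=41, j=49: a = 41·61 + 49 = 2550.

2550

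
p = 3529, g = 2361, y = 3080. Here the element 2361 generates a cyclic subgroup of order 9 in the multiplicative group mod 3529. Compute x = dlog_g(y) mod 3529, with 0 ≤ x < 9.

6

Successive powers of 2361 modulo 3529:
  2361^0=1  2361^1=2361  2361^2=2030  2361^3=448  2361^4=2557  2361^5=2487
  2361^6=3080
So 2361^6 ≡ 3080 (mod 3529), giving x = 6.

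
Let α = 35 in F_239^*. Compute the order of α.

238

The order of 35 must divide p − 1 = 238 = 2 · 7 · 17.
Divisors: 1, 2, 7, 14, 17, 34, 119, 238.
Check each in increasing order: 35^1 ≡ 35;  35^2 ≡ 30;  35^7 ≡ 233;  35^14 ≡ 36;  35^17 ≡ 38;  35^34 ≡ 10;  35^119 ≡ 238;  35^238 ≡ 1.
Smallest exponent giving 1 is 238.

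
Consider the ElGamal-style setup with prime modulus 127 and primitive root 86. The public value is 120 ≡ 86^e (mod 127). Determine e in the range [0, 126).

Baby-step giant-step with m = ceil(sqrt(126)) = 12.
Baby table (86^j mod 127 for j=0..11):
  0:1  1:86  2:30  3:40  4:11  5:57  6:76  7:59
  8:121  9:119  10:74  11:14
Giant step factor: 86^(-12) ≡ 25 (mod 127).
Scan 120·25^i mod 127 for i = 0, 1, …:
  i=0: 120   i=1: 79   i=2: 70   i=3: 99
  i=4: 62   i=5: 26   i=6: 15   i=7: 121
Match at i=7, j=8: e = 7·12 + 8 = 92.

92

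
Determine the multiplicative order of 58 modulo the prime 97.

The order of 58 must divide p − 1 = 96 = 2^5 · 3.
Divisors: 1, 2, 3, 4, 6, 8, 12, 16, 24, 32, 48, 96.
Check each in increasing order: 58^1 ≡ 58;  58^2 ≡ 66;  58^3 ≡ 45;  58^4 ≡ 88;  58^6 ≡ 85;  58^8 ≡ 81;  58^12 ≡ 47;  58^16 ≡ 62;  58^24 ≡ 75;  58^32 ≡ 61;  58^48 ≡ 96;  58^96 ≡ 1.
Smallest exponent giving 1 is 96.

96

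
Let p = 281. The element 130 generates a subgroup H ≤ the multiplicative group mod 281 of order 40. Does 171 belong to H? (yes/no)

no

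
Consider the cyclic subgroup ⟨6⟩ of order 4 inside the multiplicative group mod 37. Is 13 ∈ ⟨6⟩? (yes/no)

13 ∈ ⟨6⟩ iff 13^4 ≡ 1 (mod 37), since |⟨6⟩| = 4.
13^4 mod 37 = 34.
Since 34 ≠ 1, 13 does not lie in the subgroup.

no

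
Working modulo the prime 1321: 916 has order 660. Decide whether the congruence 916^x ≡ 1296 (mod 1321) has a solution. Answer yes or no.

1296 ∈ ⟨916⟩ iff 1296^660 ≡ 1 (mod 1321), since |⟨916⟩| = 660.
1296^660 mod 1321 = 1.
Since 1 = 1, 1296 lies in the subgroup.

yes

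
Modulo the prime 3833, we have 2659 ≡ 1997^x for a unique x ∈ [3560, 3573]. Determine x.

3572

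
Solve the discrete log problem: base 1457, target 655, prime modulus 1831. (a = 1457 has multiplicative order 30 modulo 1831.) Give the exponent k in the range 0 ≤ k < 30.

12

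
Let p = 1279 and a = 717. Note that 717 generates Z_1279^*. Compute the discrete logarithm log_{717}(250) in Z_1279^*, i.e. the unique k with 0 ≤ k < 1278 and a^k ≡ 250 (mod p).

Baby-step giant-step with m = ceil(sqrt(1278)) = 36.
Baby table (717^j mod 1279 for j=0..35):
  0:1  1:717  2:1210  3:408  4:924  5:1265  6:194  7:966
  8:683  9:1133  10:196  11:1121  12:545  13:670  14:765  15:1093
  16:933  17:44  18:852  19:801  20:46  21:1007  22:663  23:862
  24:297  25:635  26:1250  27:950  28:722  29:958  30:63  31:406
  32:769  33:124  34:657  35:397
Giant step factor: 717^(-36) ≡ 322 (mod 1279).
Scan 250·322^i mod 1279 for i = 0, 1, …:
  i=0: 250   i=1: 1202   i=2: 786   i=3: 1129
  i=4: 302   i=5: 40   i=6: 90   i=7: 842
  i=8: 1255   i=9: 1225     …   i=13: 1224
  i=14: 196
Match at i=14, j=10: k = 14·36 + 10 = 514.

514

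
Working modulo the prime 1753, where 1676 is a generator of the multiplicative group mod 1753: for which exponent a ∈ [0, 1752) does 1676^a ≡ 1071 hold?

Baby-step giant-step with m = ceil(sqrt(1752)) = 42.
Baby table (1676^j mod 1753 for j=0..41):
  0:1  1:1676  2:670  3:1000  4:132  5:354  6:790  7:525
  8:1647  9:1150  10:853  11:933  12:32  13:1042  14:404  15:446
  16:718  17:810  18:738  19:1023  20:114  21:1740  22:1001  23:55
  24:1024  25:37  26:657  27:248  28:187  29:1378  30:827  31:1182
  32:142  33:1337  34:478  35:7  36:1214  37:1184  38:1741  39:924
  40:725  41:271
Giant step factor: 1676^(-42) ≡ 612 (mod 1753).
Scan 1071·612^i mod 1753 for i = 0, 1, …:
  i=0: 1071   i=1: 1583   i=2: 1140   i=3: 1739
  i=4: 197   i=5: 1360   i=6: 1398   i=7: 112
  i=8: 177   i=9: 1391     …   i=15: 156
  i=16: 810
Match at i=16, j=17: a = 16·42 + 17 = 689.

689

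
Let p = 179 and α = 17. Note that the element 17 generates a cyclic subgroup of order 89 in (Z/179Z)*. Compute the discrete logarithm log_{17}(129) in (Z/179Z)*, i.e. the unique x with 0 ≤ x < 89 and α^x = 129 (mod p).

14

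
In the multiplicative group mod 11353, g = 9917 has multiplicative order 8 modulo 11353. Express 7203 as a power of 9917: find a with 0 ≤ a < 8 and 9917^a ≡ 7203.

Successive powers of 9917 modulo 11353:
  9917^0=1  9917^1=9917  9917^2=7203
So 9917^2 ≡ 7203 (mod 11353), giving a = 2.

2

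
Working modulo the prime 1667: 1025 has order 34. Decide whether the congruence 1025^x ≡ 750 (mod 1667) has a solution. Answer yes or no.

yes

750 ∈ ⟨1025⟩ iff 750^34 ≡ 1 (mod 1667), since |⟨1025⟩| = 34.
750^34 mod 1667 = 1.
Since 1 = 1, 750 lies in the subgroup.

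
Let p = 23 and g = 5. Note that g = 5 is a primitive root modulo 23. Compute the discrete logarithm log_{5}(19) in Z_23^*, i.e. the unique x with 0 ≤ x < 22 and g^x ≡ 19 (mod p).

15

Successive powers of 5 modulo 23:
  5^0=1  5^1=5  5^2=2  5^3=10  5^4=4  5^5=20
  5^6=8  5^7=17  5^8=16  5^9=11  5^10=9  5^11=22
  5^12=18  5^13=21  5^14=13  5^15=19
So 5^15 ≡ 19 (mod 23), giving x = 15.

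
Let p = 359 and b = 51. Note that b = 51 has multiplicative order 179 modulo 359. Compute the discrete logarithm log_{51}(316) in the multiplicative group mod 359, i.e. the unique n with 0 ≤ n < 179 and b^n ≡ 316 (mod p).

46

Baby-step giant-step with m = ceil(sqrt(179)) = 14.
Baby table (51^j mod 359 for j=0..13):
  0:1  1:51  2:88  3:180  4:205  5:44  6:90  7:282
  8:22  9:45  10:141  11:11  12:202  13:250
Giant step factor: 51^(-14) ≡ 196 (mod 359).
Scan 316·196^i mod 359 for i = 0, 1, …:
  i=0: 316   i=1: 188   i=2: 230   i=3: 205
Match at i=3, j=4: n = 3·14 + 4 = 46.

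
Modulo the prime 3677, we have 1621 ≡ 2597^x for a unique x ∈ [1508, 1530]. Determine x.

1523

Compute 2597^1508 mod 3677 = 1959, then multiply by 2597 repeatedly:
  2597^1508=1959  2597^1509=2232  2597^1510=1552  2597^1511=552  2597^1512=3191
  2597^1513=2746  2597^1514=1659  2597^1515=2656  2597^1516=3257  2597^1517=1329
  2597^1518=2387  2597^1519=3294  2597^1520=1816  2597^1521=2238  2597^1522=2426
  2597^1523=1621
Found 1621 at exponent 1523.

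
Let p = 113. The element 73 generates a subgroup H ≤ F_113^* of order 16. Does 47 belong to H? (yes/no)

no

47 ∈ ⟨73⟩ iff 47^16 ≡ 1 (mod 113), since |⟨73⟩| = 16.
47^16 mod 113 = 16.
Since 16 ≠ 1, 47 does not lie in the subgroup.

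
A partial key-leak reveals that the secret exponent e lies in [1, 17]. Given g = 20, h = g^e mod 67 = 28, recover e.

17

Compute 20^1 mod 67 = 20, then multiply by 20 repeatedly:
  20^1=20  20^2=65  20^3=27  20^4=4  20^5=13
  20^6=59  20^7=41  20^8=16  20^9=52  20^10=35
  20^11=30  20^12=64  20^13=7  20^14=6  20^15=53
  20^16=55  20^17=28
Found 28 at exponent 17.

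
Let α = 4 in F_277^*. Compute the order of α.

46

The order of 4 must divide p − 1 = 276 = 2^2 · 3 · 23.
Divisors: 1, 2, 3, 4, 6, 12, 23, 46, 69, 92, 138, 276.
Check each in increasing order: 4^1 ≡ 4;  4^2 ≡ 16;  4^3 ≡ 64;  4^4 ≡ 256;  4^6 ≡ 218;  4^12 ≡ 157;  4^23 ≡ 276;  4^46 ≡ 1.
Smallest exponent giving 1 is 46.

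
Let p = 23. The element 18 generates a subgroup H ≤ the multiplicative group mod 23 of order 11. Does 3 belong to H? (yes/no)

3 ∈ ⟨18⟩ iff 3^11 ≡ 1 (mod 23), since |⟨18⟩| = 11.
3^11 mod 23 = 1.
Since 1 = 1, 3 lies in the subgroup.

yes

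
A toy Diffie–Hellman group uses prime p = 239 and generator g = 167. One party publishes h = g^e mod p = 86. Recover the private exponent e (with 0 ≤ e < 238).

Baby-step giant-step with m = ceil(sqrt(238)) = 16.
Baby table (167^j mod 239 for j=0..15):
  0:1  1:167  2:165  3:70  4:218  5:78  6:120  7:203
  8:202  9:35  10:109  11:39  12:60  13:221  14:101  15:137
Giant step factor: 167^(-16) ≡ 125 (mod 239).
Scan 86·125^i mod 239 for i = 0, 1, …:
  i=0: 86   i=1: 234   i=2: 92   i=3: 28
  i=4: 154   i=5: 130   i=6: 237   i=7: 228
  i=8: 59   i=9: 205   i=10: 52   i=11: 47
  i=12: 139   i=13: 167
Match at i=13, j=1: e = 13·16 + 1 = 209.

209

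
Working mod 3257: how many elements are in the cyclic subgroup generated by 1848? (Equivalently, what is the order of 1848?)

The order of 1848 must divide p − 1 = 3256 = 2^3 · 11 · 37.
Divisors: 1, 2, 4, 8, 11, 22, 37, 44, 74, 88, 148, 296, 407, 814, 1628, 3256.
Check each in increasing order: 1848^1 ≡ 1848;  1848^2 ≡ 1768;  1848^4 ≡ 2361;  1848^8 ≡ 1594;  1848^11 ≡ 905;  1848^22 ≡ 1518;  1848^37 ≡ 2170;  1848^44 ≡ 1625;  1848^74 ≡ 2535;  1848^88 ≡ 2455;  1848^148 ≡ 164;  1848^296 ≡ 840;  1848^407 ≡ 904;  1848^814 ≡ 2966;  1848^1628 ≡ 3256;  1848^3256 ≡ 1.
Smallest exponent giving 1 is 3256.

3256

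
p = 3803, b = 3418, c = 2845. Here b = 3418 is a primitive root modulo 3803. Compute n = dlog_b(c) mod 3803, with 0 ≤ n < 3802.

857

Baby-step giant-step with m = ceil(sqrt(3802)) = 62.
Baby table (3418^j mod 3803 for j=0..61):
  0:1  1:3418  2:3711  3:1193  4:858  5:531  6:927  7:587
  8:2185  9:3041  10:539  11:1650  12:3654  13:320  14:2299  15:984
  16:1460  17:744  18:2588  19:6  20:1493  21:3251  22:3355  23:1345
  24:3186  25:1759  26:3522  27:1701  28:3034  29:3234  30:2294  31:2909
  32:1920  33:2385  34:2101  35:1154  36:661  37:316  38:36  39:1352
  40:491  41:1115  42:464  43:101  44:2948  45:2117  46:2600  47:2992
  48:389  49:2355  50:2242  51:111  52:2901  53:1197  54:3121  55:163
  56:1896  57:216  58:506  59:2946  60:2887  61:2784
Giant step factor: 3418^(-62) ≡ 797 (mod 3803).
Scan 2845·797^i mod 3803 for i = 0, 1, …:
  i=0: 2845   i=1: 877   i=2: 3020   i=3: 3444
  i=4: 2905   i=5: 3061   i=6: 1894   i=7: 3530
  i=8: 2993   i=9: 940   i=10: 3792   i=11: 2642
  i=12: 2615   i=13: 111
Match at i=13, j=51: n = 13·62 + 51 = 857.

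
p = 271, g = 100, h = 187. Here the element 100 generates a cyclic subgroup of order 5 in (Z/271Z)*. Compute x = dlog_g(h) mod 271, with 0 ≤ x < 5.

Successive powers of 100 modulo 271:
  100^0=1  100^1=100  100^2=244  100^3=10  100^4=187
So 100^4 ≡ 187 (mod 271), giving x = 4.

4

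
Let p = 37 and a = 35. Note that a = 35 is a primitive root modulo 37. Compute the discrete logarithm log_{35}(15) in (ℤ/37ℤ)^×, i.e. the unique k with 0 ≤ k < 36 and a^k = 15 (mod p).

31

Successive powers of 35 modulo 37:
  35^0=1  35^1=35  35^2=4  35^3=29  35^4=16  35^5=5
  35^6=27  35^7=20  35^8=34  35^9=6  35^10=25  35^11=24
  35^12=26  35^13=22  35^14=30  35^15=14  35^16=9  35^17=19
  35^18=36  35^19=2  35^20=33  35^21=8  35^22=21  35^23=32
  35^24=10  35^25=17  35^26=3  35^27=31  35^28=12  35^29=13
  35^30=11  35^31=15
So 35^31 ≡ 15 (mod 37), giving k = 31.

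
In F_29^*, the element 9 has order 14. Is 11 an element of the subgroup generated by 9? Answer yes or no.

no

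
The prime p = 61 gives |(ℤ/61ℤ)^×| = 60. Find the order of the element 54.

60

The order of 54 must divide p − 1 = 60 = 2^2 · 3 · 5.
Divisors: 1, 2, 3, 4, 5, 6, 10, 12, 15, 20, 30, 60.
Check each in increasing order: 54^1 ≡ 54;  54^2 ≡ 49;  54^3 ≡ 23;  54^4 ≡ 22;  54^5 ≡ 29;  54^6 ≡ 41;  54^10 ≡ 48;  54^12 ≡ 34;  54^15 ≡ 50;  54^20 ≡ 47;  54^30 ≡ 60;  54^60 ≡ 1.
Smallest exponent giving 1 is 60.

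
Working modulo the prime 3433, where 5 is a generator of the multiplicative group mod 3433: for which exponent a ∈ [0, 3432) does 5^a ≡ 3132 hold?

2581

Baby-step giant-step with m = ceil(sqrt(3432)) = 59.
Baby table (5^j mod 3433 for j=0..58):
  0:1  1:5  2:25  3:125  4:625  5:3125  6:1893  7:2599
  8:2696  9:3181  10:2173  11:566  12:2830  13:418  14:2090  15:151
  16:755  17:342  18:1710  19:1684  20:1554  21:904  22:1087  23:2002
  24:3144  25:1988  26:3074  27:1638  28:1324  29:3187  30:2203  31:716
  32:147  33:735  34:242  35:1210  36:2617  37:2786  38:198  39:990
  40:1517  41:719  42:162  43:810  44:617  45:3085  46:1693  47:1599
  48:1129  49:2212  50:761  51:372  52:1860  53:2434  54:1871  55:2489
  56:2146  57:431  58:2155
Giant step factor: 5^(-59) ≡ 3195 (mod 3433).
Scan 3132·3195^i mod 3433 for i = 0, 1, …:
  i=0: 3132   i=1: 2978   i=2: 1867   i=3: 1944
  i=4: 783   i=5: 2461   i=6: 1325   i=7: 486
  i=8: 1054   i=9: 3190     …   i=42: 1887
  i=43: 617
Match at i=43, j=44: a = 43·59 + 44 = 2581.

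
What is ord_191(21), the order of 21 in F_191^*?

The order of 21 must divide p − 1 = 190 = 2 · 5 · 19.
Divisors: 1, 2, 5, 10, 19, 38, 95, 190.
Check each in increasing order: 21^1 ≡ 21;  21^2 ≡ 59;  21^5 ≡ 139;  21^10 ≡ 30;  21^19 ≡ 152;  21^38 ≡ 184;  21^95 ≡ 190;  21^190 ≡ 1.
Smallest exponent giving 1 is 190.

190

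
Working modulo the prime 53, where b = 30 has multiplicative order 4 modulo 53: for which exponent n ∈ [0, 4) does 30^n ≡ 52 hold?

Successive powers of 30 modulo 53:
  30^0=1  30^1=30  30^2=52
So 30^2 ≡ 52 (mod 53), giving n = 2.

2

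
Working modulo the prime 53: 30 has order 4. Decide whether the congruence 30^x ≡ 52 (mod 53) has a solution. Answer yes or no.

⟨30⟩ has order 4; its elements mod 53 are {1, 23, 30, 52}.
52 is in this set.

yes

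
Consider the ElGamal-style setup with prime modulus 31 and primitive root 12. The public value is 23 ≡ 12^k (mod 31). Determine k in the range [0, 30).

Successive powers of 12 modulo 31:
  12^0=1  12^1=12  12^2=20  12^3=23
So 12^3 ≡ 23 (mod 31), giving k = 3.

3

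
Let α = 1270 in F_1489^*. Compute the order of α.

1488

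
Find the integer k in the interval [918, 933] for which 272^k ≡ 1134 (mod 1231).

922

Compute 272^918 mod 1231 = 169, then multiply by 272 repeatedly:
  272^918=169  272^919=421  272^920=29  272^921=502  272^922=1134
Found 1134 at exponent 922.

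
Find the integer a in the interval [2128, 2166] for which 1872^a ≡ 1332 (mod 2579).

2162

Compute 1872^2128 mod 2579 = 1562, then multiply by 1872 repeatedly:
  1872^2128=1562  1872^2129=2057  1872^2130=257  1872^2131=1410  1872^2132=1203
  1872^2133=549  1872^2134=1286  1872^2135=1185  1872^2136=380  1872^2137=2135
  1872^2138=1849  1872^2139=310  1872^2140=45  1872^2141=1712  1872^2142=1746
  1872^2143=919  1872^2144=175  1872^2145=67  1872^2146=1632  1872^2147=1568
  1872^2148=394  1872^2149=2553  1872^2150=329  1872^2151=2086  1872^2152=386
  1872^2153=472  1872^2154=1566  1872^2155=1808  1872^2156=928  1872^2157=1549
  1872^2158=932  1872^2159=1300  1872^2160=1603  1872^2161=1439  1872^2162=1332
Found 1332 at exponent 2162.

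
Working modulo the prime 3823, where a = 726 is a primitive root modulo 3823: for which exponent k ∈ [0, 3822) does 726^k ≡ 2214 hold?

291

Baby-step giant-step with m = ceil(sqrt(3822)) = 62.
Baby table (726^j mod 3823 for j=0..61):
  0:1  1:726  2:3325  3:1637  4:3332  5:2896  6:3669  7:2886
  8:232  9:220  10:2977  11:1307  12:778  13:2847  14:2502  15:527
  16:302  17:1341  18:2524  19:1207  20:815  21:2948  22:3191  23:3751
  24:1250  25:1449  26:649  27:945  28:1753  29:3442  30:2473  31:2411
  32:3275  33:3567  34:1471  35:1329  36:1458  37:3360  38:286  39:1194
  40:2846  41:1776  42:1025  43:2488  44:1832  45:3451  46:1361  47:1752
  48:2716  49:2971  50:774  51:3766  52:671  53:1625  54:2266  55:1226
  56:3140  57:1132  58:3710  59:2068  60:2752  61:2346
Giant step factor: 726^(-62) ≡ 2819 (mod 3823).
Scan 2214·2819^i mod 3823 for i = 0, 1, …:
  i=0: 2214   i=1: 2130   i=2: 2360   i=3: 820
  i=4: 2488
Match at i=4, j=43: k = 4·62 + 43 = 291.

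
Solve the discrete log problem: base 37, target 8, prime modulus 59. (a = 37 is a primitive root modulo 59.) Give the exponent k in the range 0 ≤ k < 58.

Baby-step giant-step with m = ceil(sqrt(58)) = 8.
Baby table (37^j mod 59 for j=0..7):
  0:1  1:37  2:12  3:31  4:26  5:18  6:17  7:39
Giant step factor: 37^(-8) ≡ 35 (mod 59).
Scan 8·35^i mod 59 for i = 0, 1, …:
  i=0: 8   i=1: 44   i=2: 6   i=3: 33
  i=4: 34   i=5: 10   i=6: 55   i=7: 37
Match at i=7, j=1: k = 7·8 + 1 = 57.

57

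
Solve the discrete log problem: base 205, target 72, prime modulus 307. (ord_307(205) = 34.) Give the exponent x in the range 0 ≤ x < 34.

21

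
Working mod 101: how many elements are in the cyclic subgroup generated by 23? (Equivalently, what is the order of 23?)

50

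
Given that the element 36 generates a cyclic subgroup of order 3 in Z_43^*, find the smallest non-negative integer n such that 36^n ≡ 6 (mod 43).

2

Successive powers of 36 modulo 43:
  36^0=1  36^1=36  36^2=6
So 36^2 ≡ 6 (mod 43), giving n = 2.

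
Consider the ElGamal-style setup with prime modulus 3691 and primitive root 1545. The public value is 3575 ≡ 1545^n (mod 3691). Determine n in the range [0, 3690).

210

Baby-step giant-step with m = ceil(sqrt(3690)) = 61.
Baby table (1545^j mod 3691 for j=0..60):
  0:1  1:1545  2:2639  3:2391  4:3095  5:1930  6:3213  7:3381
  8:880  9:1312  10:681  11:210  12:3333  13:540  14:134  15:334
  16:2981  17:2968  18:1338  19:250  20:2386  21:2752  22:3499  23:2331
  24:2670  25:2303  26:11  27:2231  28:3192  29:464  30:826  31:2775
  32:2124  33:281  34:2298  35:3359  36:109  37:2310  38:3444  39:2249
  40:1474  41:3674  42:3263  43:3120  44:3645  45:2750  46:409  47:744
  48:1579  49:3495  50:3533  51:3187  52:121  53:2395  54:1893  55:1413
  56:1704  57:997  58:1218  59:3091  60:3132
Giant step factor: 1545^(-61) ≡ 1325 (mod 3691).
Scan 3575·1325^i mod 3691 for i = 0, 1, …:
  i=0: 3575   i=1: 1322   i=2: 2116   i=3: 2231
Match at i=3, j=27: n = 3·61 + 27 = 210.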